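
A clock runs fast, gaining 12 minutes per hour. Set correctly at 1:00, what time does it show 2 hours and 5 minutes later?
For every 60 true minutes, the faulty clock advances 60 + 12 = 72 minutes.
True elapsed: 2 hours and 5 minutes = 125 minutes.
Faulty clock advances: 125 x 72/60 = 150 minutes (drift: 25 minutes ahead).
Shown time: 1:00 + 150 minutes = 3:30.

Final answer: 3:30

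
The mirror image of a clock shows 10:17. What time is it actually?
Reflection across the vertical (12-6) axis maps a hand at angle A degrees to (360 - A) degrees, which sends a reading of T minutes past 12:00 to (720 - T) minutes past 12:00.
Mirror reads 10:17 = 617 minutes past 12:00.
Actual time: (720 - 617) mod 720 = 103 minutes = 1:43.

Final answer: 1:43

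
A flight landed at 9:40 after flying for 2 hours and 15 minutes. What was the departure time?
Starting time: 9:40 = 580 total minutes past 12:00
Subtracting: 2 hours and 15 minutes = 135 minutes
580 - 135 = 445 minutes
= 7 hours and 25 minutes past 12:00 = 7:25

Final answer: 7:25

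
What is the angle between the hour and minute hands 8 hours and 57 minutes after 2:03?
First find the time 8 hours and 57 minutes after 2:03.
Total minutes: 2 x 60 + 3 + 8 x 60 + 57 = 660.
660 mod 720 = 660 minutes = 11:00.
Now compute the angle at 11:00:
Hour hand: 11 x 30 + 0 x 0.5 = 330 degrees
Minute hand: 0 x 6 = 0 degrees
Difference: |330 - 0| = 330 degrees
Smaller angle: 360 - 330 = 30 degrees

Final answer: 30 degrees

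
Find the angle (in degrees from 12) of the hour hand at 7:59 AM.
The hour hand moves 30 degrees per hour and 0.5 degrees per minute.
At 7:59: (7) x 30 + 59 x 0.5 = 210 + 29.5 = 239.5 degrees

Final answer: 239.5 degrees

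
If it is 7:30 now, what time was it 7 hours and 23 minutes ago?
Starting time: 7:30 = 450 total minutes past 12:00
Subtracting: 7 hours and 23 minutes = 443 minutes
450 - 443 = 7 minutes
= 7 minutes past 12:00 = 12:07

Final answer: 12:07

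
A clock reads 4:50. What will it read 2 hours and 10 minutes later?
Starting time: 4:50
Adding 10 minutes to 50 minutes: 50 + 10 = 60 minutes = 1 hour
Adding 2 hours: 4 + 2 + 1 (carry) = 7
Final time: 7:00

Final answer: 7:00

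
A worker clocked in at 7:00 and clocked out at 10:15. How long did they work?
From 7:00 to 10:15:
(10 x 60 + 15) - (7 x 60 + 0) = 615 - 420 = 195 minutes
= 3 hours and 15 minutes

Final answer: 3 hours and 15 minutes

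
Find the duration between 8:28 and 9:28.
From 8:28 to 9:28:
(9 x 60 + 28) - (8 x 60 + 28) = 568 - 508 = 60 minutes
= 1 hour

Final answer: 1 hour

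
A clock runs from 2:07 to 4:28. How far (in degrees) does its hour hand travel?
The hour hand moves 0.5 degrees per minute.
Time elapsed: 4:28 - 2:07 = 141 minutes
Angular displacement: 141 x 0.5 = 70.5 degrees

Final answer: 70.5 degrees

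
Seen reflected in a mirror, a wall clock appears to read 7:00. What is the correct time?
Reflection across the vertical (12-6) axis maps a hand at angle A degrees to (360 - A) degrees, which sends a reading of T minutes past 12:00 to (720 - T) minutes past 12:00.
Mirror reads 7:00 = 420 minutes past 12:00.
Actual time: (720 - 420) mod 720 = 300 minutes = 5:00.

Final answer: 5:00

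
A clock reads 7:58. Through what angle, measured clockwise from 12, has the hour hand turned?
The hour hand moves 30 degrees per hour and 0.5 degrees per minute.
At 7:58: (7) x 30 + 58 x 0.5 = 210 + 29 = 239 degrees

Final answer: 239 degrees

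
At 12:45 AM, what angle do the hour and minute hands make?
Hour hand position: 0 x 30 + 45 x 0.5 = 22.5 degrees
Minute hand position: 45 x 6 = 270 degrees
Difference: |22.5 - 270| = 247.5 degrees
Since 247.5 > 180, the smaller angle is 360 - 247.5 = 112.5 degrees

Final answer: 112.5 degrees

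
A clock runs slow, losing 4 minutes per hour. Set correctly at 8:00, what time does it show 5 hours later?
For every 60 true minutes, the faulty clock advances 60 - 4 = 56 minutes.
True elapsed: 5 hours = 300 minutes.
Faulty clock advances: 300 x 56/60 = 280 minutes (drift: 20 minutes behind).
Shown time: 8:00 + 280 minutes = 12:40.

Final answer: 12:40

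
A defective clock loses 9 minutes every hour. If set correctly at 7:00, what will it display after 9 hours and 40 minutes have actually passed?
For every 60 true minutes, the faulty clock advances 60 - 9 = 51 minutes.
True elapsed: 9 hours and 40 minutes = 580 minutes.
Faulty clock advances: 580 x 51/60 = 493 minutes (drift: 87 minutes behind).
Shown time: 7:00 + 493 minutes = 3:13.

Final answer: 3:13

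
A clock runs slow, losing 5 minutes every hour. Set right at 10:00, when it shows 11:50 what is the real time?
For every 60 true minutes, the faulty clock advances 55 minutes, so 1 faulty-clock minute corresponds to 60/55 true minutes.
From 10:00 to 11:50 on the faulty dial is 110 minutes.
True elapsed: 110 x 60/55 = 120 minutes = 2 hours.
True time: 10:00 + 2 hours = 12:00.

Final answer: 12:00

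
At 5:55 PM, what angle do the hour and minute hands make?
Hour hand position: 5 x 30 + 55 x 0.5 = 177.5 degrees
Minute hand position: 55 x 6 = 330 degrees
Difference: |177.5 - 330| = 152.5 degrees
The angle between the hands is 152.5 degrees

Final answer: 152.5 degrees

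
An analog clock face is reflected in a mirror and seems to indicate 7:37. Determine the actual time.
Reflection across the vertical (12-6) axis maps a hand at angle A degrees to (360 - A) degrees, which sends a reading of T minutes past 12:00 to (720 - T) minutes past 12:00.
Mirror reads 7:37 = 457 minutes past 12:00.
Actual time: (720 - 457) mod 720 = 263 minutes = 4:23.

Final answer: 4:23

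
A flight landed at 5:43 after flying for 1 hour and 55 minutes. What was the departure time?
Starting time: 5:43 = 343 total minutes past 12:00
Subtracting: 1 hour and 55 minutes = 115 minutes
343 - 115 = 228 minutes
= 3 hours and 48 minutes past 12:00 = 3:48

Final answer: 3:48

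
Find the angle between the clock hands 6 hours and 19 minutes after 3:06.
First find the time 6 hours and 19 minutes after 3:06.
Total minutes: 3 x 60 + 6 + 6 x 60 + 19 = 565.
565 mod 720 = 565 minutes = 9:25.
Now compute the angle at 9:25:
Hour hand: 9 x 30 + 25 x 0.5 = 282.5 degrees
Minute hand: 25 x 6 = 150 degrees
Difference: |282.5 - 150| = 132.5 degrees
The angle is 132.5 degrees

Final answer: 132.5 degrees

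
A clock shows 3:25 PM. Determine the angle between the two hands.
Hour hand position: 3 x 30 + 25 x 0.5 = 102.5 degrees
Minute hand position: 25 x 6 = 150 degrees
Difference: |102.5 - 150| = 47.5 degrees
The angle between the hands is 47.5 degrees

Final answer: 47.5 degrees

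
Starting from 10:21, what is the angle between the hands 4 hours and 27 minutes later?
First find the time 4 hours and 27 minutes after 10:21.
Total minutes: 10 x 60 + 21 + 4 x 60 + 27 = 888.
888 mod 720 = 168 minutes = 2:48.
Now compute the angle at 2:48:
Hour hand: 2 x 30 + 48 x 0.5 = 84 degrees
Minute hand: 48 x 6 = 288 degrees
Difference: |84 - 288| = 204 degrees
Smaller angle: 360 - 204 = 156 degrees

Final answer: 156 degrees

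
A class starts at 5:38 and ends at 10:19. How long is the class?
From 5:38 to 10:19:
(10 x 60 + 19) - (5 x 60 + 38) = 619 - 338 = 281 minutes
= 4 hours and 41 minutes

Final answer: 4 hours and 41 minutes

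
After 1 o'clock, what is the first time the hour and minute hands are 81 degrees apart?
At t minutes past 1:00, the hour hand is at 30 x 1 + 0.5t degrees and the minute hand is at 6t degrees.
The smaller angle between them is 81 degrees when |30H - 5.5t| = 81 or |30H - 5.5t| = 279.
With H = 1, solve 30 x 1 - 5.5t = +/- target for each target:
  t = (30 x 1 - 81) / 5.5 = -9.27 (outside (0, 60))
  t = (30 x 1 + 81) / 5.5 = 20.18
  t = (30 x 1 - 279) / 5.5 = -45.27 (outside (0, 60))
  t = (30 x 1 + 279) / 5.5 = 56.18
Valid solutions in (0, 60): {20.18, 56.18} minutes.
The first occurrence is t = 20.18 minutes.
The hands form a 81-degree angle at 20.18 minutes past 1:00.

Final answer: 20.18 minutes past 1:00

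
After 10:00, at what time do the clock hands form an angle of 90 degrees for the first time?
At t minutes past 10:00, the hour hand is at 30 x 10 + 0.5t degrees and the minute hand is at 6t degrees.
The smaller angle between them is 90 degrees when |30H - 5.5t| = 90 or |30H - 5.5t| = 270.
With H = 10, solve 30 x 10 - 5.5t = +/- target for each target:
  t = (30 x 10 - 90) / 5.5 = 38.18
  t = (30 x 10 + 90) / 5.5 = 70.91 (outside (0, 60))
  t = (30 x 10 - 270) / 5.5 = 5.45
  t = (30 x 10 + 270) / 5.5 = 103.64 (outside (0, 60))
Valid solutions in (0, 60): {5.45, 38.18} minutes.
The first occurrence is t = 5.45 minutes.
The hands form a 90-degree angle at 5.45 minutes past 10:00.

Final answer: 5.45 minutes past 10:00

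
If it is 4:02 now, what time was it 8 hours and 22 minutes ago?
Starting time: 4:02 = 242 total minutes past 12:00
Subtracting: 8 hours and 22 minutes = 502 minutes
242 - 502 = -260 (negative, add 12 hours = 720) = 460 minutes
= 7 hours and 40 minutes past 12:00 = 7:40

Final answer: 7:40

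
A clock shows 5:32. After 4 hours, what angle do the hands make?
First find the time 4 hours after 5:32.
Total minutes: 5 x 60 + 32 + 4 x 60 + 0 = 572.
572 mod 720 = 572 minutes = 9:32.
Now compute the angle at 9:32:
Hour hand: 9 x 30 + 32 x 0.5 = 286 degrees
Minute hand: 32 x 6 = 192 degrees
Difference: |286 - 192| = 94 degrees
The angle is 94 degrees

Final answer: 94 degrees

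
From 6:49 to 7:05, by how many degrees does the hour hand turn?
The hour hand moves 0.5 degrees per minute.
Time elapsed: 7:05 - 6:49 = 16 minutes
Angular displacement: 16 x 0.5 = 8 degrees

Final answer: 8 degrees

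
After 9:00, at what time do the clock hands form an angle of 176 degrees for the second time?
At t minutes past 9:00, the hour hand is at 30 x 9 + 0.5t degrees and the minute hand is at 6t degrees.
The smaller angle between them is 176 degrees when |30H - 5.5t| = 176 or |30H - 5.5t| = 184.
With H = 9, solve 30 x 9 - 5.5t = +/- target for each target:
  t = (30 x 9 - 176) / 5.5 = 17.09
  t = (30 x 9 + 176) / 5.5 = 81.09 (outside (0, 60))
  t = (30 x 9 - 184) / 5.5 = 15.64
  t = (30 x 9 + 184) / 5.5 = 82.55 (outside (0, 60))
Valid solutions in (0, 60): {15.64, 17.09} minutes.
The second occurrence is t = 17.09 minutes.
The hands form a 176-degree angle at 17.09 minutes past 9:00.

Final answer: 17.09 minutes past 9:00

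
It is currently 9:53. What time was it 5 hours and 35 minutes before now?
Starting time: 9:53 = 593 total minutes past 12:00
Subtracting: 5 hours and 35 minutes = 335 minutes
593 - 335 = 258 minutes
= 4 hours and 18 minutes past 12:00 = 4:18

Final answer: 4:18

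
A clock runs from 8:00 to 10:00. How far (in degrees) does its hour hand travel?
The hour hand moves 0.5 degrees per minute.
Time elapsed: 10:00 - 8:00 = 120 minutes
Angular displacement: 120 x 0.5 = 60 degrees

Final answer: 60 degrees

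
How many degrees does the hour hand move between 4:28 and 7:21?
The hour hand moves 0.5 degrees per minute.
Time elapsed: 7:21 - 4:28 = 173 minutes
Angular displacement: 173 x 0.5 = 86.5 degrees

Final answer: 86.5 degrees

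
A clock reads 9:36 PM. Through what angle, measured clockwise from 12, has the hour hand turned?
The hour hand moves 30 degrees per hour and 0.5 degrees per minute.
At 9:36: (9) x 30 + 36 x 0.5 = 270 + 18 = 288 degrees

Final answer: 288 degrees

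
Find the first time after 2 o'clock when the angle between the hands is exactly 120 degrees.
At t minutes past 2:00, the hour hand is at 30 x 2 + 0.5t degrees and the minute hand is at 6t degrees.
The smaller angle between them is 120 degrees when |30H - 5.5t| = 120 or |30H - 5.5t| = 240.
With H = 2, solve 30 x 2 - 5.5t = +/- target for each target:
  t = (30 x 2 - 120) / 5.5 = -10.91 (outside (0, 60))
  t = (30 x 2 + 120) / 5.5 = 32.73
  t = (30 x 2 - 240) / 5.5 = -32.73 (outside (0, 60))
  t = (30 x 2 + 240) / 5.5 = 54.55
Valid solutions in (0, 60): {32.73, 54.55} minutes.
The first occurrence is t = 32.73 minutes.
The hands form a 120-degree angle at 32.73 minutes past 2:00.

Final answer: 32.73 minutes past 2:00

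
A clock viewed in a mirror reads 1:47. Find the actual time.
Reflection across the vertical (12-6) axis maps a hand at angle A degrees to (360 - A) degrees, which sends a reading of T minutes past 12:00 to (720 - T) minutes past 12:00.
Mirror reads 1:47 = 107 minutes past 12:00.
Actual time: (720 - 107) mod 720 = 613 minutes = 10:13.

Final answer: 10:13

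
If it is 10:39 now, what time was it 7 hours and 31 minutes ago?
Starting time: 10:39 = 639 total minutes past 12:00
Subtracting: 7 hours and 31 minutes = 451 minutes
639 - 451 = 188 minutes
= 3 hours and 8 minutes past 12:00 = 3:08

Final answer: 3:08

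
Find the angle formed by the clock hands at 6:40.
Hour hand position: 6 x 30 + 40 x 0.5 = 200 degrees
Minute hand position: 40 x 6 = 240 degrees
Difference: |200 - 240| = 40 degrees
The angle between the hands is 40 degrees

Final answer: 40 degrees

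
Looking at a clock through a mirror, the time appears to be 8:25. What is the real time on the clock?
Reflection across the vertical (12-6) axis maps a hand at angle A degrees to (360 - A) degrees, which sends a reading of T minutes past 12:00 to (720 - T) minutes past 12:00.
Mirror reads 8:25 = 505 minutes past 12:00.
Actual time: (720 - 505) mod 720 = 215 minutes = 3:35.

Final answer: 3:35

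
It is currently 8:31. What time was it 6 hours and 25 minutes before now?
Starting time: 8:31 = 511 total minutes past 12:00
Subtracting: 6 hours and 25 minutes = 385 minutes
511 - 385 = 126 minutes
= 2 hours and 6 minutes past 12:00 = 2:06

Final answer: 2:06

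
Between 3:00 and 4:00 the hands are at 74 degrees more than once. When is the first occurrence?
At t minutes past 3:00, the hour hand is at 30 x 3 + 0.5t degrees and the minute hand is at 6t degrees.
The smaller angle between them is 74 degrees when |30H - 5.5t| = 74 or |30H - 5.5t| = 286.
With H = 3, solve 30 x 3 - 5.5t = +/- target for each target:
  t = (30 x 3 - 74) / 5.5 = 2.91
  t = (30 x 3 + 74) / 5.5 = 29.82
  t = (30 x 3 - 286) / 5.5 = -35.64 (outside (0, 60))
  t = (30 x 3 + 286) / 5.5 = 68.36 (outside (0, 60))
Valid solutions in (0, 60): {2.91, 29.82} minutes.
The first occurrence is t = 2.91 minutes.
The hands form a 74-degree angle at 2.91 minutes past 3:00.

Final answer: 2.91 minutes past 3:00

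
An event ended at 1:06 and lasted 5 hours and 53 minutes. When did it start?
Starting time: 1:06 = 66 total minutes past 12:00
Subtracting: 5 hours and 53 minutes = 353 minutes
66 - 353 = -287 (negative, add 12 hours = 720) = 433 minutes
= 7 hours and 13 minutes past 12:00 = 7:13

Final answer: 7:13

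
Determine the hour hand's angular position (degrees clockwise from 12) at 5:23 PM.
The hour hand moves 30 degrees per hour and 0.5 degrees per minute.
At 5:23: (5) x 30 + 23 x 0.5 = 150 + 11.5 = 161.5 degrees

Final answer: 161.5 degrees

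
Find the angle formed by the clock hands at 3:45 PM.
Hour hand position: 3 x 30 + 45 x 0.5 = 112.5 degrees
Minute hand position: 45 x 6 = 270 degrees
Difference: |112.5 - 270| = 157.5 degrees
The angle between the hands is 157.5 degrees

Final answer: 157.5 degrees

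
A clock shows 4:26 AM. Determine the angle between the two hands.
Hour hand position: 4 x 30 + 26 x 0.5 = 133 degrees
Minute hand position: 26 x 6 = 156 degrees
Difference: |133 - 156| = 23 degrees
The angle between the hands is 23 degrees

Final answer: 23 degrees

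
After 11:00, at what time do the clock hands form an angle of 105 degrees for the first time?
At t minutes past 11:00, the hour hand is at 30 x 11 + 0.5t degrees and the minute hand is at 6t degrees.
The smaller angle between them is 105 degrees when |30H - 5.5t| = 105 or |30H - 5.5t| = 255.
With H = 11, solve 30 x 11 - 5.5t = +/- target for each target:
  t = (30 x 11 - 105) / 5.5 = 40.91
  t = (30 x 11 + 105) / 5.5 = 79.09 (outside (0, 60))
  t = (30 x 11 - 255) / 5.5 = 13.64
  t = (30 x 11 + 255) / 5.5 = 106.36 (outside (0, 60))
Valid solutions in (0, 60): {13.64, 40.91} minutes.
The first occurrence is t = 13.64 minutes.
The hands form a 105-degree angle at 13.64 minutes past 11:00.

Final answer: 13.64 minutes past 11:00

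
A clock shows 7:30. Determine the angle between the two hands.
Hour hand position: 7 x 30 + 30 x 0.5 = 225 degrees
Minute hand position: 30 x 6 = 180 degrees
Difference: |225 - 180| = 45 degrees
The angle between the hands is 45 degrees

Final answer: 45 degrees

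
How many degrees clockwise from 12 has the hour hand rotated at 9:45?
The hour hand moves 30 degrees per hour and 0.5 degrees per minute.
At 9:45: (9) x 30 + 45 x 0.5 = 270 + 22.5 = 292.5 degrees

Final answer: 292.5 degrees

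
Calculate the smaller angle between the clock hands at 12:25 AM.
Hour hand position: 0 x 30 + 25 x 0.5 = 12.5 degrees
Minute hand position: 25 x 6 = 150 degrees
Difference: |12.5 - 150| = 137.5 degrees
The angle between the hands is 137.5 degrees

Final answer: 137.5 degrees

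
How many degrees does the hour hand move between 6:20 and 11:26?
The hour hand moves 0.5 degrees per minute.
Time elapsed: 11:26 - 6:20 = 306 minutes
Angular displacement: 306 x 0.5 = 153 degrees

Final answer: 153 degrees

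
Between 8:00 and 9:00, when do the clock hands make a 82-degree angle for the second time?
At t minutes past 8:00, the hour hand is at 30 x 8 + 0.5t degrees and the minute hand is at 6t degrees.
The smaller angle between them is 82 degrees when |30H - 5.5t| = 82 or |30H - 5.5t| = 278.
With H = 8, solve 30 x 8 - 5.5t = +/- target for each target:
  t = (30 x 8 - 82) / 5.5 = 28.73
  t = (30 x 8 + 82) / 5.5 = 58.55
  t = (30 x 8 - 278) / 5.5 = -6.91 (outside (0, 60))
  t = (30 x 8 + 278) / 5.5 = 94.18 (outside (0, 60))
Valid solutions in (0, 60): {28.73, 58.55} minutes.
The second occurrence is t = 58.55 minutes.
The hands form a 82-degree angle at 58.55 minutes past 8:00.

Final answer: 58.55 minutes past 8:00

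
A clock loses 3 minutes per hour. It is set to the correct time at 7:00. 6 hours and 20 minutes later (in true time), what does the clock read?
For every 60 true minutes, the faulty clock advances 60 - 3 = 57 minutes.
True elapsed: 6 hours and 20 minutes = 380 minutes.
Faulty clock advances: 380 x 57/60 = 361 minutes (drift: 19 minutes behind).
Shown time: 7:00 + 361 minutes = 1:01.

Final answer: 1:01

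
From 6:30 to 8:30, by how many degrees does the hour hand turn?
The hour hand moves 0.5 degrees per minute.
Time elapsed: 8:30 - 6:30 = 120 minutes
Angular displacement: 120 x 0.5 = 60 degrees

Final answer: 60 degrees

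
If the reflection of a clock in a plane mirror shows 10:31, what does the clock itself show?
Reflection across the vertical (12-6) axis maps a hand at angle A degrees to (360 - A) degrees, which sends a reading of T minutes past 12:00 to (720 - T) minutes past 12:00.
Mirror reads 10:31 = 631 minutes past 12:00.
Actual time: (720 - 631) mod 720 = 89 minutes = 1:29.

Final answer: 1:29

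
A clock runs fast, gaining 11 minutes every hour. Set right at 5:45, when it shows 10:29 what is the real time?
For every 60 true minutes, the faulty clock advances 71 minutes, so 1 faulty-clock minute corresponds to 60/71 true minutes.
From 5:45 to 10:29 on the faulty dial is 284 minutes.
True elapsed: 284 x 60/71 = 240 minutes = 4 hours.
True time: 5:45 + 4 hours = 9:45.

Final answer: 9:45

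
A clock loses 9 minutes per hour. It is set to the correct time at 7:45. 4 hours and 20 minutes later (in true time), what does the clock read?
For every 60 true minutes, the faulty clock advances 60 - 9 = 51 minutes.
True elapsed: 4 hours and 20 minutes = 260 minutes.
Faulty clock advances: 260 x 51/60 = 221 minutes (drift: 39 minutes behind).
Shown time: 7:45 + 221 minutes = 11:26.

Final answer: 11:26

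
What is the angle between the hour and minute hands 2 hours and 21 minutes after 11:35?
First find the time 2 hours and 21 minutes after 11:35.
Total minutes: 11 x 60 + 35 + 2 x 60 + 21 = 836.
836 mod 720 = 116 minutes = 1:56.
Now compute the angle at 1:56:
Hour hand: 1 x 30 + 56 x 0.5 = 58 degrees
Minute hand: 56 x 6 = 336 degrees
Difference: |58 - 336| = 278 degrees
Smaller angle: 360 - 278 = 82 degrees

Final answer: 82 degrees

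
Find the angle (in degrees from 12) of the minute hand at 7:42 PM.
The minute hand moves 6 degrees per minute.
At 7:42: 42 x 6 = 252 degrees

Final answer: 252 degrees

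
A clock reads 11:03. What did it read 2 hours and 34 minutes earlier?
Starting time: 11:03 = 663 total minutes past 12:00
Subtracting: 2 hours and 34 minutes = 154 minutes
663 - 154 = 509 minutes
= 8 hours and 29 minutes past 12:00 = 8:29

Final answer: 8:29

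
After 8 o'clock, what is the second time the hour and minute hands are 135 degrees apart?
At t minutes past 8:00, the hour hand is at 30 x 8 + 0.5t degrees and the minute hand is at 6t degrees.
The smaller angle between them is 135 degrees when |30H - 5.5t| = 135 or |30H - 5.5t| = 225.
With H = 8, solve 30 x 8 - 5.5t = +/- target for each target:
  t = (30 x 8 - 135) / 5.5 = 19.09
  t = (30 x 8 + 135) / 5.5 = 68.18 (outside (0, 60))
  t = (30 x 8 - 225) / 5.5 = 2.73
  t = (30 x 8 + 225) / 5.5 = 84.55 (outside (0, 60))
Valid solutions in (0, 60): {2.73, 19.09} minutes.
The second occurrence is t = 19.09 minutes.
The hands form a 135-degree angle at 19.09 minutes past 8:00.

Final answer: 19.09 minutes past 8:00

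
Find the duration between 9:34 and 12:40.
From 9:34 to 12:40:
(12 x 60 + 40) - (9 x 60 + 34) = 760 - 574 = 186 minutes
= 3 hours and 6 minutes

Final answer: 3 hours and 6 minutes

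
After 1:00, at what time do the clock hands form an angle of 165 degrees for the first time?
At t minutes past 1:00, the hour hand is at 30 x 1 + 0.5t degrees and the minute hand is at 6t degrees.
The smaller angle between them is 165 degrees when |30H - 5.5t| = 165 or |30H - 5.5t| = 195.
With H = 1, solve 30 x 1 - 5.5t = +/- target for each target:
  t = (30 x 1 - 165) / 5.5 = -24.55 (outside (0, 60))
  t = (30 x 1 + 165) / 5.5 = 35.45
  t = (30 x 1 - 195) / 5.5 = -30 (outside (0, 60))
  t = (30 x 1 + 195) / 5.5 = 40.91
Valid solutions in (0, 60): {35.45, 40.91} minutes.
The first occurrence is t = 35.45 minutes.
The hands form a 165-degree angle at 35.45 minutes past 1:00.

Final answer: 35.45 minutes past 1:00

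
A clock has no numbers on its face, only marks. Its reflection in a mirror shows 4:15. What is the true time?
Reflection across the vertical (12-6) axis maps a hand at angle A degrees to (360 - A) degrees, which sends a reading of T minutes past 12:00 to (720 - T) minutes past 12:00.
Mirror reads 4:15 = 255 minutes past 12:00.
Actual time: (720 - 255) mod 720 = 465 minutes = 7:45.

Final answer: 7:45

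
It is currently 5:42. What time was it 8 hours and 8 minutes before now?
Starting time: 5:42 = 342 total minutes past 12:00
Subtracting: 8 hours and 8 minutes = 488 minutes
342 - 488 = -146 (negative, add 12 hours = 720) = 574 minutes
= 9 hours and 34 minutes past 12:00 = 9:34

Final answer: 9:34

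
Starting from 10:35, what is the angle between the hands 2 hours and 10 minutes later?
First find the time 2 hours and 10 minutes after 10:35.
Total minutes: 10 x 60 + 35 + 2 x 60 + 10 = 765.
765 mod 720 = 45 minutes = 12:45.
Now compute the angle at 12:45:
Hour hand: 0 x 30 + 45 x 0.5 = 22.5 degrees
Minute hand: 45 x 6 = 270 degrees
Difference: |22.5 - 270| = 247.5 degrees
Smaller angle: 360 - 247.5 = 112.5 degrees

Final answer: 112.5 degrees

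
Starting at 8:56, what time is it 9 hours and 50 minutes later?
Starting time: 8:56
Adding 50 minutes to 56 minutes: 56 + 50 = 106 minutes = 1 hour and 46 minutes
Adding 9 hours: 8 + 9 + 1 (carry) = 18 - 12 = 6
Final time: 6:46

Final answer: 6:46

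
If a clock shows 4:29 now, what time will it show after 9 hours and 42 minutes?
Starting time: 4:29
Adding 42 minutes to 29 minutes: 29 + 42 = 71 minutes = 1 hour and 11 minutes
Adding 9 hours: 4 + 9 + 1 (carry) = 14 - 12 = 2
Final time: 2:11

Final answer: 2:11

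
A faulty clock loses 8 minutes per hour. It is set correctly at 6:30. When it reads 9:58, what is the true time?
For every 60 true minutes, the faulty clock advances 52 minutes, so 1 faulty-clock minute corresponds to 60/52 true minutes.
From 6:30 to 9:58 on the faulty dial is 208 minutes.
True elapsed: 208 x 60/52 = 240 minutes = 4 hours.
True time: 6:30 + 4 hours = 10:30.

Final answer: 10:30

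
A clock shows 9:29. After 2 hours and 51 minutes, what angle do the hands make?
First find the time 2 hours and 51 minutes after 9:29.
Total minutes: 9 x 60 + 29 + 2 x 60 + 51 = 740.
740 mod 720 = 20 minutes = 12:20.
Now compute the angle at 12:20:
Hour hand: 0 x 30 + 20 x 0.5 = 10 degrees
Minute hand: 20 x 6 = 120 degrees
Difference: |10 - 120| = 110 degrees
The angle is 110 degrees

Final answer: 110 degrees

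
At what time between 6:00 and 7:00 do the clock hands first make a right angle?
At t minutes past 6:00, the hour hand is at 30 x 6 + 0.5t degrees and the minute hand is at 6t degrees.
The smaller angle between them is 90 degrees when |30H - 5.5t| = 90 or |30H - 5.5t| = 270.
With H = 6, solve 30 x 6 - 5.5t = +/- target for each target:
  t = (30 x 6 - 90) / 5.5 = 16.36
  t = (30 x 6 + 90) / 5.5 = 49.09
  t = (30 x 6 - 270) / 5.5 = -16.36 (outside (0, 60))
  t = (30 x 6 + 270) / 5.5 = 81.82 (outside (0, 60))
Valid solutions in (0, 60): {16.36, 49.09} minutes.
First occurrence: t = 16.36 minutes.
The hands are at right angles at 16.36 minutes past 6:00.

Final answer: 16.36 minutes past 6:00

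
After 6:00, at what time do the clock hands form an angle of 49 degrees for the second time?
At t minutes past 6:00, the hour hand is at 30 x 6 + 0.5t degrees and the minute hand is at 6t degrees.
The smaller angle between them is 49 degrees when |30H - 5.5t| = 49 or |30H - 5.5t| = 311.
With H = 6, solve 30 x 6 - 5.5t = +/- target for each target:
  t = (30 x 6 - 49) / 5.5 = 23.82
  t = (30 x 6 + 49) / 5.5 = 41.64
  t = (30 x 6 - 311) / 5.5 = -23.82 (outside (0, 60))
  t = (30 x 6 + 311) / 5.5 = 89.27 (outside (0, 60))
Valid solutions in (0, 60): {23.82, 41.64} minutes.
The second occurrence is t = 41.64 minutes.
The hands form a 49-degree angle at 41.64 minutes past 6:00.

Final answer: 41.64 minutes past 6:00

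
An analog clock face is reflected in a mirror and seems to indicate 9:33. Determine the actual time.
Reflection across the vertical (12-6) axis maps a hand at angle A degrees to (360 - A) degrees, which sends a reading of T minutes past 12:00 to (720 - T) minutes past 12:00.
Mirror reads 9:33 = 573 minutes past 12:00.
Actual time: (720 - 573) mod 720 = 147 minutes = 2:27.

Final answer: 2:27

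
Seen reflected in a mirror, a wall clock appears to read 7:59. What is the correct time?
Reflection across the vertical (12-6) axis maps a hand at angle A degrees to (360 - A) degrees, which sends a reading of T minutes past 12:00 to (720 - T) minutes past 12:00.
Mirror reads 7:59 = 479 minutes past 12:00.
Actual time: (720 - 479) mod 720 = 241 minutes = 4:01.

Final answer: 4:01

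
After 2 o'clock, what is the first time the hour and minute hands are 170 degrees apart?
At t minutes past 2:00, the hour hand is at 30 x 2 + 0.5t degrees and the minute hand is at 6t degrees.
The smaller angle between them is 170 degrees when |30H - 5.5t| = 170 or |30H - 5.5t| = 190.
With H = 2, solve 30 x 2 - 5.5t = +/- target for each target:
  t = (30 x 2 - 170) / 5.5 = -20 (outside (0, 60))
  t = (30 x 2 + 170) / 5.5 = 41.82
  t = (30 x 2 - 190) / 5.5 = -23.64 (outside (0, 60))
  t = (30 x 2 + 190) / 5.5 = 45.45
Valid solutions in (0, 60): {41.82, 45.45} minutes.
The first occurrence is t = 41.82 minutes.
The hands form a 170-degree angle at 41.82 minutes past 2:00.

Final answer: 41.82 minutes past 2:00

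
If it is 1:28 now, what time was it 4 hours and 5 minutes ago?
Starting time: 1:28 = 88 total minutes past 12:00
Subtracting: 4 hours and 5 minutes = 245 minutes
88 - 245 = -157 (negative, add 12 hours = 720) = 563 minutes
= 9 hours and 23 minutes past 12:00 = 9:23

Final answer: 9:23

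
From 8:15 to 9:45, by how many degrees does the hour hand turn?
The hour hand moves 0.5 degrees per minute.
Time elapsed: 9:45 - 8:15 = 90 minutes
Angular displacement: 90 x 0.5 = 45 degrees

Final answer: 45 degrees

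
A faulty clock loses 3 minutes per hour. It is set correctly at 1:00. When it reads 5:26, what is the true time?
For every 60 true minutes, the faulty clock advances 57 minutes, so 1 faulty-clock minute corresponds to 60/57 true minutes.
From 1:00 to 5:26 on the faulty dial is 266 minutes.
True elapsed: 266 x 60/57 = 280 minutes = 4 hours and 40 minutes.
True time: 1:00 + 4 hours and 40 minutes = 5:40.

Final answer: 5:40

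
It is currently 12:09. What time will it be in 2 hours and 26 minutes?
Starting time: 12:09
Adding 26 minutes to 9 minutes: 9 + 26 = 35 minutes
Adding 2 hours: 12 + 2 = 14 - 12 = 2
Final time: 2:35

Final answer: 2:35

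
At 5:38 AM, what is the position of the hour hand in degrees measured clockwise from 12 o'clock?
The hour hand moves 30 degrees per hour and 0.5 degrees per minute.
At 5:38: (5) x 30 + 38 x 0.5 = 150 + 19 = 169 degrees

Final answer: 169 degrees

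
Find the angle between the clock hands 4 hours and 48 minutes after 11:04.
First find the time 4 hours and 48 minutes after 11:04.
Total minutes: 11 x 60 + 4 + 4 x 60 + 48 = 952.
952 mod 720 = 232 minutes = 3:52.
Now compute the angle at 3:52:
Hour hand: 3 x 30 + 52 x 0.5 = 116 degrees
Minute hand: 52 x 6 = 312 degrees
Difference: |116 - 312| = 196 degrees
Smaller angle: 360 - 196 = 164 degrees

Final answer: 164 degrees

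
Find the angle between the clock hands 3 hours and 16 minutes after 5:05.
First find the time 3 hours and 16 minutes after 5:05.
Total minutes: 5 x 60 + 5 + 3 x 60 + 16 = 501.
501 mod 720 = 501 minutes = 8:21.
Now compute the angle at 8:21:
Hour hand: 8 x 30 + 21 x 0.5 = 250.5 degrees
Minute hand: 21 x 6 = 126 degrees
Difference: |250.5 - 126| = 124.5 degrees
The angle is 124.5 degrees

Final answer: 124.5 degrees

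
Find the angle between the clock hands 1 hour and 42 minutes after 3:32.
First find the time 1 hour and 42 minutes after 3:32.
Total minutes: 3 x 60 + 32 + 1 x 60 + 42 = 314.
314 mod 720 = 314 minutes = 5:14.
Now compute the angle at 5:14:
Hour hand: 5 x 30 + 14 x 0.5 = 157 degrees
Minute hand: 14 x 6 = 84 degrees
Difference: |157 - 84| = 73 degrees
The angle is 73 degrees

Final answer: 73 degrees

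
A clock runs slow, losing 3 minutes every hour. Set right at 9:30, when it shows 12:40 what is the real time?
For every 60 true minutes, the faulty clock advances 57 minutes, so 1 faulty-clock minute corresponds to 60/57 true minutes.
From 9:30 to 12:40 on the faulty dial is 190 minutes.
True elapsed: 190 x 60/57 = 200 minutes = 3 hours and 20 minutes.
True time: 9:30 + 3 hours and 20 minutes = 12:50.

Final answer: 12:50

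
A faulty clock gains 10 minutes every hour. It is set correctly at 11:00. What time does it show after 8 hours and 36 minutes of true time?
For every 60 true minutes, the faulty clock advances 60 + 10 = 70 minutes.
True elapsed: 8 hours and 36 minutes = 516 minutes.
Faulty clock advances: 516 x 70/60 = 602 minutes (drift: 86 minutes ahead).
Shown time: 11:00 + 602 minutes = 9:02.

Final answer: 9:02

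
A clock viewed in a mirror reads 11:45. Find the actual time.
Reflection across the vertical (12-6) axis maps a hand at angle A degrees to (360 - A) degrees, which sends a reading of T minutes past 12:00 to (720 - T) minutes past 12:00.
Mirror reads 11:45 = 705 minutes past 12:00.
Actual time: (720 - 705) mod 720 = 15 minutes = 12:15.

Final answer: 12:15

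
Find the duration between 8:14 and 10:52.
From 8:14 to 10:52:
(10 x 60 + 52) - (8 x 60 + 14) = 652 - 494 = 158 minutes
= 2 hours and 38 minutes

Final answer: 2 hours and 38 minutes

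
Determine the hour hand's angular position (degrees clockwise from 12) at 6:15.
The hour hand moves 30 degrees per hour and 0.5 degrees per minute.
At 6:15: (6) x 30 + 15 x 0.5 = 180 + 7.5 = 187.5 degrees

Final answer: 187.5 degrees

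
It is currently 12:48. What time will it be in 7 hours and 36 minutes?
Starting time: 12:48
Adding 36 minutes to 48 minutes: 48 + 36 = 84 minutes = 1 hour and 24 minutes
Adding 7 hours: 12 + 7 + 1 (carry) = 20 - 12 = 8
Final time: 8:24

Final answer: 8:24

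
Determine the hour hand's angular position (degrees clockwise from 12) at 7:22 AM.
The hour hand moves 30 degrees per hour and 0.5 degrees per minute.
At 7:22: (7) x 30 + 22 x 0.5 = 210 + 11 = 221 degrees

Final answer: 221 degrees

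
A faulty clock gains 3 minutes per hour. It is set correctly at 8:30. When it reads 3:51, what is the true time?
For every 60 true minutes, the faulty clock advances 63 minutes, so 1 faulty-clock minute corresponds to 60/63 true minutes.
From 8:30 to 3:51 on the faulty dial is 441 minutes.
True elapsed: 441 x 60/63 = 420 minutes = 7 hours.
True time: 8:30 + 7 hours = 3:30.

Final answer: 3:30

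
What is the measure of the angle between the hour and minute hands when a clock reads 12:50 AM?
Hour hand position: 0 x 30 + 50 x 0.5 = 25 degrees
Minute hand position: 50 x 6 = 300 degrees
Difference: |25 - 300| = 275 degrees
Since 275 > 180, the smaller angle is 360 - 275 = 85 degrees

Final answer: 85 degrees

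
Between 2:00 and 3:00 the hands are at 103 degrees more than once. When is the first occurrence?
At t minutes past 2:00, the hour hand is at 30 x 2 + 0.5t degrees and the minute hand is at 6t degrees.
The smaller angle between them is 103 degrees when |30H - 5.5t| = 103 or |30H - 5.5t| = 257.
With H = 2, solve 30 x 2 - 5.5t = +/- target for each target:
  t = (30 x 2 - 103) / 5.5 = -7.82 (outside (0, 60))
  t = (30 x 2 + 103) / 5.5 = 29.64
  t = (30 x 2 - 257) / 5.5 = -35.82 (outside (0, 60))
  t = (30 x 2 + 257) / 5.5 = 57.64
Valid solutions in (0, 60): {29.64, 57.64} minutes.
The first occurrence is t = 29.64 minutes.
The hands form a 103-degree angle at 29.64 minutes past 2:00.

Final answer: 29.64 minutes past 2:00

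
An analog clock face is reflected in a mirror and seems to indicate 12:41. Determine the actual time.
Reflection across the vertical (12-6) axis maps a hand at angle A degrees to (360 - A) degrees, which sends a reading of T minutes past 12:00 to (720 - T) minutes past 12:00.
Mirror reads 12:41 = 41 minutes past 12:00.
Actual time: (720 - 41) mod 720 = 679 minutes = 11:19.

Final answer: 11:19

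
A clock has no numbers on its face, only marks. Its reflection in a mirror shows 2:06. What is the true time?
Reflection across the vertical (12-6) axis maps a hand at angle A degrees to (360 - A) degrees, which sends a reading of T minutes past 12:00 to (720 - T) minutes past 12:00.
Mirror reads 2:06 = 126 minutes past 12:00.
Actual time: (720 - 126) mod 720 = 594 minutes = 9:54.

Final answer: 9:54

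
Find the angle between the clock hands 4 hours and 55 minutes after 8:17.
First find the time 4 hours and 55 minutes after 8:17.
Total minutes: 8 x 60 + 17 + 4 x 60 + 55 = 792.
792 mod 720 = 72 minutes = 1:12.
Now compute the angle at 1:12:
Hour hand: 1 x 30 + 12 x 0.5 = 36 degrees
Minute hand: 12 x 6 = 72 degrees
Difference: |36 - 72| = 36 degrees
The angle is 36 degrees

Final answer: 36 degrees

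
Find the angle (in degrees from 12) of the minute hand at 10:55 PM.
The minute hand moves 6 degrees per minute.
At 10:55: 55 x 6 = 330 degrees

Final answer: 330 degrees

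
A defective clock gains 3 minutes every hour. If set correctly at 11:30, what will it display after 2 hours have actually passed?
For every 60 true minutes, the faulty clock advances 60 + 3 = 63 minutes.
True elapsed: 2 hours = 120 minutes.
Faulty clock advances: 120 x 63/60 = 126 minutes (drift: 6 minutes ahead).
Shown time: 11:30 + 126 minutes = 1:36.

Final answer: 1:36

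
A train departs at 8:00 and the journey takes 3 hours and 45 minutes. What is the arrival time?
Starting time: 8:00
Adding 45 minutes to 0 minutes: 0 + 45 = 45 minutes
Adding 3 hours: 8 + 3 = 11
Final time: 11:45

Final answer: 11:45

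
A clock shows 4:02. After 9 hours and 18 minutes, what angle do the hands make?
First find the time 9 hours and 18 minutes after 4:02.
Total minutes: 4 x 60 + 2 + 9 x 60 + 18 = 800.
800 mod 720 = 80 minutes = 1:20.
Now compute the angle at 1:20:
Hour hand: 1 x 30 + 20 x 0.5 = 40 degrees
Minute hand: 20 x 6 = 120 degrees
Difference: |40 - 120| = 80 degrees
The angle is 80 degrees

Final answer: 80 degrees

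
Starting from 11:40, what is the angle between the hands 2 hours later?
First find the time 2 hours after 11:40.
Total minutes: 11 x 60 + 40 + 2 x 60 + 0 = 820.
820 mod 720 = 100 minutes = 1:40.
Now compute the angle at 1:40:
Hour hand: 1 x 30 + 40 x 0.5 = 50 degrees
Minute hand: 40 x 6 = 240 degrees
Difference: |50 - 240| = 190 degrees
Smaller angle: 360 - 190 = 170 degrees

Final answer: 170 degrees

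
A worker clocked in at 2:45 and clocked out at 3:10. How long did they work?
From 2:45 to 3:10:
(3 x 60 + 10) - (2 x 60 + 45) = 190 - 165 = 25 minutes
= 25 minutes

Final answer: 25 minutes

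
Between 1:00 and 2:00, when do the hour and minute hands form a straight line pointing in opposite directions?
For hands to be 180 degrees apart: |30H - 5.5t| = 180
With H = 1: t = (30 x 1 + 180)/5.5 = 38.18 or t = (30 x 1 - 180)/5.5 = -27.27
First valid solution (0 < t < 60): t = 38.18 minutes
The hands are opposite at 38.18 minutes past 1:00.

Final answer: 38.18 minutes past 1:00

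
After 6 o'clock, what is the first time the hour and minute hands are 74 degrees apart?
At t minutes past 6:00, the hour hand is at 30 x 6 + 0.5t degrees and the minute hand is at 6t degrees.
The smaller angle between them is 74 degrees when |30H - 5.5t| = 74 or |30H - 5.5t| = 286.
With H = 6, solve 30 x 6 - 5.5t = +/- target for each target:
  t = (30 x 6 - 74) / 5.5 = 19.27
  t = (30 x 6 + 74) / 5.5 = 46.18
  t = (30 x 6 - 286) / 5.5 = -19.27 (outside (0, 60))
  t = (30 x 6 + 286) / 5.5 = 84.73 (outside (0, 60))
Valid solutions in (0, 60): {19.27, 46.18} minutes.
The first occurrence is t = 19.27 minutes.
The hands form a 74-degree angle at 19.27 minutes past 6:00.

Final answer: 19.27 minutes past 6:00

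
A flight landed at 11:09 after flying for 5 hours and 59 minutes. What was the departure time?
Starting time: 11:09 = 669 total minutes past 12:00
Subtracting: 5 hours and 59 minutes = 359 minutes
669 - 359 = 310 minutes
= 5 hours and 10 minutes past 12:00 = 5:10

Final answer: 5:10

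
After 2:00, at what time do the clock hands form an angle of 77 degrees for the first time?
At t minutes past 2:00, the hour hand is at 30 x 2 + 0.5t degrees and the minute hand is at 6t degrees.
The smaller angle between them is 77 degrees when |30H - 5.5t| = 77 or |30H - 5.5t| = 283.
With H = 2, solve 30 x 2 - 5.5t = +/- target for each target:
  t = (30 x 2 - 77) / 5.5 = -3.09 (outside (0, 60))
  t = (30 x 2 + 77) / 5.5 = 24.91
  t = (30 x 2 - 283) / 5.5 = -40.55 (outside (0, 60))
  t = (30 x 2 + 283) / 5.5 = 62.36 (outside (0, 60))
Valid solutions in (0, 60): {24.91} minutes.
The first occurrence is t = 24.91 minutes.
The hands form a 77-degree angle at 24.91 minutes past 2:00.

Final answer: 24.91 minutes past 2:00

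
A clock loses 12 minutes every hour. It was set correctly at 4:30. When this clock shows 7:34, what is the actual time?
For every 60 true minutes, the faulty clock advances 48 minutes, so 1 faulty-clock minute corresponds to 60/48 true minutes.
From 4:30 to 7:34 on the faulty dial is 184 minutes.
True elapsed: 184 x 60/48 = 230 minutes = 3 hours and 50 minutes.
True time: 4:30 + 3 hours and 50 minutes = 8:20.

Final answer: 8:20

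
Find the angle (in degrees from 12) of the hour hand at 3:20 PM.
The hour hand moves 30 degrees per hour and 0.5 degrees per minute.
At 3:20: (3) x 30 + 20 x 0.5 = 90 + 10 = 100 degrees

Final answer: 100 degrees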